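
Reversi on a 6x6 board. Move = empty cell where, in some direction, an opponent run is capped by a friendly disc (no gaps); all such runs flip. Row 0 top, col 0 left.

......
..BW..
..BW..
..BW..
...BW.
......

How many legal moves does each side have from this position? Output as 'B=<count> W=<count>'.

Answer: B=7 W=7

Derivation:
-- B to move --
(0,2): no bracket -> illegal
(0,3): flips 3 -> legal
(0,4): flips 1 -> legal
(1,4): flips 2 -> legal
(2,4): flips 1 -> legal
(3,4): flips 2 -> legal
(3,5): no bracket -> illegal
(4,2): no bracket -> illegal
(4,5): flips 1 -> legal
(5,3): no bracket -> illegal
(5,4): no bracket -> illegal
(5,5): flips 2 -> legal
B mobility = 7
-- W to move --
(0,1): flips 1 -> legal
(0,2): no bracket -> illegal
(0,3): no bracket -> illegal
(1,1): flips 2 -> legal
(2,1): flips 1 -> legal
(3,1): flips 2 -> legal
(3,4): no bracket -> illegal
(4,1): flips 1 -> legal
(4,2): flips 1 -> legal
(5,2): no bracket -> illegal
(5,3): flips 1 -> legal
(5,4): no bracket -> illegal
W mobility = 7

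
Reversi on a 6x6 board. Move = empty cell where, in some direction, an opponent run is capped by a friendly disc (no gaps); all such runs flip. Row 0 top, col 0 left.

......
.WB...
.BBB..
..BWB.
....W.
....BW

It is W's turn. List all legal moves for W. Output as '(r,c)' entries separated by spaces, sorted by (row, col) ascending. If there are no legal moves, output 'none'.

(0,1): no bracket -> illegal
(0,2): no bracket -> illegal
(0,3): no bracket -> illegal
(1,0): no bracket -> illegal
(1,3): flips 2 -> legal
(1,4): no bracket -> illegal
(2,0): no bracket -> illegal
(2,4): flips 1 -> legal
(2,5): no bracket -> illegal
(3,0): no bracket -> illegal
(3,1): flips 2 -> legal
(3,5): flips 1 -> legal
(4,1): no bracket -> illegal
(4,2): no bracket -> illegal
(4,3): no bracket -> illegal
(4,5): no bracket -> illegal
(5,3): flips 1 -> legal

Answer: (1,3) (2,4) (3,1) (3,5) (5,3)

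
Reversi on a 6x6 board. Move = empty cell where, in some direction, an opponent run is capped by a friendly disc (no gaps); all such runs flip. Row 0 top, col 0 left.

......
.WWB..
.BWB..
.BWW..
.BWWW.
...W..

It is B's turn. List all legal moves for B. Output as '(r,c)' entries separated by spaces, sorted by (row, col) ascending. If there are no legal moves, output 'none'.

Answer: (0,1) (0,3) (1,0) (3,4) (4,5) (5,4)

Derivation:
(0,0): no bracket -> illegal
(0,1): flips 2 -> legal
(0,2): no bracket -> illegal
(0,3): flips 1 -> legal
(1,0): flips 2 -> legal
(2,0): no bracket -> illegal
(2,4): no bracket -> illegal
(3,4): flips 2 -> legal
(3,5): no bracket -> illegal
(4,5): flips 3 -> legal
(5,1): no bracket -> illegal
(5,2): no bracket -> illegal
(5,4): flips 2 -> legal
(5,5): no bracket -> illegal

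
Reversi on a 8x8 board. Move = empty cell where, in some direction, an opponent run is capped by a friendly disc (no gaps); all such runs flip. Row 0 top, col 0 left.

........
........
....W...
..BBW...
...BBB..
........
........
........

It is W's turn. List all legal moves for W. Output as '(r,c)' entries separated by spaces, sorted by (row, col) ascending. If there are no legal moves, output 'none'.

Answer: (3,1) (4,2) (5,2) (5,4) (5,6)

Derivation:
(2,1): no bracket -> illegal
(2,2): no bracket -> illegal
(2,3): no bracket -> illegal
(3,1): flips 2 -> legal
(3,5): no bracket -> illegal
(3,6): no bracket -> illegal
(4,1): no bracket -> illegal
(4,2): flips 1 -> legal
(4,6): no bracket -> illegal
(5,2): flips 1 -> legal
(5,3): no bracket -> illegal
(5,4): flips 1 -> legal
(5,5): no bracket -> illegal
(5,6): flips 1 -> legal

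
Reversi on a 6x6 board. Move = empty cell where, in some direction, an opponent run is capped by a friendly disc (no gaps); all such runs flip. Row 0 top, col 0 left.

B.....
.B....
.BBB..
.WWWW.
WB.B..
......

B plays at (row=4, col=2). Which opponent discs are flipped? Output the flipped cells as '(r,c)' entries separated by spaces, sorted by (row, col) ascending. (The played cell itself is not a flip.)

Answer: (3,2)

Derivation:
Dir NW: opp run (3,1), next='.' -> no flip
Dir N: opp run (3,2) capped by B -> flip
Dir NE: opp run (3,3), next='.' -> no flip
Dir W: first cell 'B' (not opp) -> no flip
Dir E: first cell 'B' (not opp) -> no flip
Dir SW: first cell '.' (not opp) -> no flip
Dir S: first cell '.' (not opp) -> no flip
Dir SE: first cell '.' (not opp) -> no flip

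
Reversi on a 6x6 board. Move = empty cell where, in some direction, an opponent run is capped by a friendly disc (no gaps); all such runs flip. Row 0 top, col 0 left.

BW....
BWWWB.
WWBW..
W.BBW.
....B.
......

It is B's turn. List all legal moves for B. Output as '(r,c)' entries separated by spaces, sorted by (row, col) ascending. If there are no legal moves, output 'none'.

(0,2): flips 2 -> legal
(0,3): flips 2 -> legal
(0,4): flips 1 -> legal
(2,4): flips 2 -> legal
(2,5): no bracket -> illegal
(3,1): no bracket -> illegal
(3,5): flips 1 -> legal
(4,0): flips 2 -> legal
(4,1): no bracket -> illegal
(4,3): no bracket -> illegal
(4,5): no bracket -> illegal

Answer: (0,2) (0,3) (0,4) (2,4) (3,5) (4,0)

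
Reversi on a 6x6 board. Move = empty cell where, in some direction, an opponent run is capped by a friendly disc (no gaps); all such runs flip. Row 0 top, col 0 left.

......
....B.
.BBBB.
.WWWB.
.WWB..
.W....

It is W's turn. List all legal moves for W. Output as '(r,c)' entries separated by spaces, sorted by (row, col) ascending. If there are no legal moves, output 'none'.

(0,3): no bracket -> illegal
(0,4): no bracket -> illegal
(0,5): flips 2 -> legal
(1,0): flips 1 -> legal
(1,1): flips 2 -> legal
(1,2): flips 1 -> legal
(1,3): flips 2 -> legal
(1,5): flips 1 -> legal
(2,0): no bracket -> illegal
(2,5): no bracket -> illegal
(3,0): no bracket -> illegal
(3,5): flips 1 -> legal
(4,4): flips 1 -> legal
(4,5): no bracket -> illegal
(5,2): no bracket -> illegal
(5,3): flips 1 -> legal
(5,4): flips 1 -> legal

Answer: (0,5) (1,0) (1,1) (1,2) (1,3) (1,5) (3,5) (4,4) (5,3) (5,4)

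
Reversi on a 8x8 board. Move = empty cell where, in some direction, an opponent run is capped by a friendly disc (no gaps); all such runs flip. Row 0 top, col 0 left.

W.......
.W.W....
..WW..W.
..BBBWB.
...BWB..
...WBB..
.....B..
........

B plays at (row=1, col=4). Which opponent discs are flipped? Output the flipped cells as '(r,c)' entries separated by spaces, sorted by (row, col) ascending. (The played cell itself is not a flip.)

Answer: (2,3)

Derivation:
Dir NW: first cell '.' (not opp) -> no flip
Dir N: first cell '.' (not opp) -> no flip
Dir NE: first cell '.' (not opp) -> no flip
Dir W: opp run (1,3), next='.' -> no flip
Dir E: first cell '.' (not opp) -> no flip
Dir SW: opp run (2,3) capped by B -> flip
Dir S: first cell '.' (not opp) -> no flip
Dir SE: first cell '.' (not opp) -> no flip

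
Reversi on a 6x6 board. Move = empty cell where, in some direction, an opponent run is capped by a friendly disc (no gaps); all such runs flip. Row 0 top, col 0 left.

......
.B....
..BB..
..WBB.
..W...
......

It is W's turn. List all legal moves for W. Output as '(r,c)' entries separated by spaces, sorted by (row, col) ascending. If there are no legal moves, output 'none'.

Answer: (1,2) (1,4) (2,4) (3,5)

Derivation:
(0,0): no bracket -> illegal
(0,1): no bracket -> illegal
(0,2): no bracket -> illegal
(1,0): no bracket -> illegal
(1,2): flips 1 -> legal
(1,3): no bracket -> illegal
(1,4): flips 1 -> legal
(2,0): no bracket -> illegal
(2,1): no bracket -> illegal
(2,4): flips 1 -> legal
(2,5): no bracket -> illegal
(3,1): no bracket -> illegal
(3,5): flips 2 -> legal
(4,3): no bracket -> illegal
(4,4): no bracket -> illegal
(4,5): no bracket -> illegal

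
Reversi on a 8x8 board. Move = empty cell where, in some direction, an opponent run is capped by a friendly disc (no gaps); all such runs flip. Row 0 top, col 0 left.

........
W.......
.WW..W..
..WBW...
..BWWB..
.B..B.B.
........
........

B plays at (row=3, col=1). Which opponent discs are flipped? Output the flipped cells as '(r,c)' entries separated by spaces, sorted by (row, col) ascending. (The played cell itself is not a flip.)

Answer: (3,2)

Derivation:
Dir NW: first cell '.' (not opp) -> no flip
Dir N: opp run (2,1), next='.' -> no flip
Dir NE: opp run (2,2), next='.' -> no flip
Dir W: first cell '.' (not opp) -> no flip
Dir E: opp run (3,2) capped by B -> flip
Dir SW: first cell '.' (not opp) -> no flip
Dir S: first cell '.' (not opp) -> no flip
Dir SE: first cell 'B' (not opp) -> no flip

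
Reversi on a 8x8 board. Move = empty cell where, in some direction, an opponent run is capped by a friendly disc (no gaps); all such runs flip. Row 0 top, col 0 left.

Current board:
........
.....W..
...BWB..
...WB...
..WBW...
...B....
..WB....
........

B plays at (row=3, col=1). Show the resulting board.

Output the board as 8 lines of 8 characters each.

Place B at (3,1); scan 8 dirs for brackets.
Dir NW: first cell '.' (not opp) -> no flip
Dir N: first cell '.' (not opp) -> no flip
Dir NE: first cell '.' (not opp) -> no flip
Dir W: first cell '.' (not opp) -> no flip
Dir E: first cell '.' (not opp) -> no flip
Dir SW: first cell '.' (not opp) -> no flip
Dir S: first cell '.' (not opp) -> no flip
Dir SE: opp run (4,2) capped by B -> flip
All flips: (4,2)

Answer: ........
.....W..
...BWB..
.B.WB...
..BBW...
...B....
..WB....
........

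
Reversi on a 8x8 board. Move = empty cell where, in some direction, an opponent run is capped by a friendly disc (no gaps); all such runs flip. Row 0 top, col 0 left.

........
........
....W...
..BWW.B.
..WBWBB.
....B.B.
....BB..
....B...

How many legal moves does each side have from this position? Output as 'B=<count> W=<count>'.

-- B to move --
(1,3): no bracket -> illegal
(1,4): flips 3 -> legal
(1,5): no bracket -> illegal
(2,2): no bracket -> illegal
(2,3): flips 2 -> legal
(2,5): flips 1 -> legal
(3,1): no bracket -> illegal
(3,5): flips 2 -> legal
(4,1): flips 1 -> legal
(5,1): no bracket -> illegal
(5,2): flips 1 -> legal
(5,3): no bracket -> illegal
(5,5): no bracket -> illegal
B mobility = 6
-- W to move --
(2,1): no bracket -> illegal
(2,2): flips 1 -> legal
(2,3): no bracket -> illegal
(2,5): no bracket -> illegal
(2,6): no bracket -> illegal
(2,7): no bracket -> illegal
(3,1): flips 1 -> legal
(3,5): no bracket -> illegal
(3,7): no bracket -> illegal
(4,1): no bracket -> illegal
(4,7): flips 2 -> legal
(5,2): flips 1 -> legal
(5,3): flips 1 -> legal
(5,5): no bracket -> illegal
(5,7): no bracket -> illegal
(6,3): no bracket -> illegal
(6,6): no bracket -> illegal
(6,7): flips 2 -> legal
(7,3): no bracket -> illegal
(7,5): no bracket -> illegal
(7,6): no bracket -> illegal
W mobility = 6

Answer: B=6 W=6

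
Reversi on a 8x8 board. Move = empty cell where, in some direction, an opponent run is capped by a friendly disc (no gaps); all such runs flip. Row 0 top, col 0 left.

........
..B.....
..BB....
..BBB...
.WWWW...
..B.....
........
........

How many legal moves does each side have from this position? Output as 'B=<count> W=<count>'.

-- B to move --
(3,0): flips 1 -> legal
(3,1): no bracket -> illegal
(3,5): no bracket -> illegal
(4,0): no bracket -> illegal
(4,5): no bracket -> illegal
(5,0): flips 1 -> legal
(5,1): flips 1 -> legal
(5,3): flips 1 -> legal
(5,4): flips 2 -> legal
(5,5): flips 1 -> legal
B mobility = 6
-- W to move --
(0,1): no bracket -> illegal
(0,2): flips 3 -> legal
(0,3): no bracket -> illegal
(1,1): flips 2 -> legal
(1,3): flips 2 -> legal
(1,4): flips 2 -> legal
(2,1): flips 1 -> legal
(2,4): flips 2 -> legal
(2,5): flips 1 -> legal
(3,1): no bracket -> illegal
(3,5): no bracket -> illegal
(4,5): no bracket -> illegal
(5,1): no bracket -> illegal
(5,3): no bracket -> illegal
(6,1): flips 1 -> legal
(6,2): flips 1 -> legal
(6,3): flips 1 -> legal
W mobility = 10

Answer: B=6 W=10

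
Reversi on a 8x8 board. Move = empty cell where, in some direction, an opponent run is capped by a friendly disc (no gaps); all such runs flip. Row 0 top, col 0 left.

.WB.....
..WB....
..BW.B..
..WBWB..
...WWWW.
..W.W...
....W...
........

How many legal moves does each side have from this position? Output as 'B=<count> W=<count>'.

Answer: B=9 W=9

Derivation:
-- B to move --
(0,0): flips 1 -> legal
(0,3): no bracket -> illegal
(1,0): no bracket -> illegal
(1,1): flips 1 -> legal
(1,4): no bracket -> illegal
(2,1): no bracket -> illegal
(2,4): flips 1 -> legal
(3,1): flips 1 -> legal
(3,6): no bracket -> illegal
(3,7): no bracket -> illegal
(4,1): no bracket -> illegal
(4,2): flips 1 -> legal
(4,7): no bracket -> illegal
(5,1): no bracket -> illegal
(5,3): flips 2 -> legal
(5,5): flips 2 -> legal
(5,6): no bracket -> illegal
(5,7): flips 1 -> legal
(6,1): flips 3 -> legal
(6,2): no bracket -> illegal
(6,3): no bracket -> illegal
(6,5): no bracket -> illegal
(7,3): no bracket -> illegal
(7,4): no bracket -> illegal
(7,5): no bracket -> illegal
B mobility = 9
-- W to move --
(0,3): flips 2 -> legal
(0,4): no bracket -> illegal
(1,1): flips 2 -> legal
(1,4): flips 1 -> legal
(1,5): flips 2 -> legal
(1,6): flips 1 -> legal
(2,1): flips 1 -> legal
(2,4): flips 1 -> legal
(2,6): flips 1 -> legal
(3,1): no bracket -> illegal
(3,6): flips 1 -> legal
(4,2): no bracket -> illegal
W mobility = 9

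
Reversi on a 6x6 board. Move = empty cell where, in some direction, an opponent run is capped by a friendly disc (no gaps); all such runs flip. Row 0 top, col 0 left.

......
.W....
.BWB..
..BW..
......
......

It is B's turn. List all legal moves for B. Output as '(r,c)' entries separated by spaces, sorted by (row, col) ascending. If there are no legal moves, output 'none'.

(0,0): no bracket -> illegal
(0,1): flips 1 -> legal
(0,2): no bracket -> illegal
(1,0): no bracket -> illegal
(1,2): flips 1 -> legal
(1,3): no bracket -> illegal
(2,0): no bracket -> illegal
(2,4): no bracket -> illegal
(3,1): no bracket -> illegal
(3,4): flips 1 -> legal
(4,2): no bracket -> illegal
(4,3): flips 1 -> legal
(4,4): no bracket -> illegal

Answer: (0,1) (1,2) (3,4) (4,3)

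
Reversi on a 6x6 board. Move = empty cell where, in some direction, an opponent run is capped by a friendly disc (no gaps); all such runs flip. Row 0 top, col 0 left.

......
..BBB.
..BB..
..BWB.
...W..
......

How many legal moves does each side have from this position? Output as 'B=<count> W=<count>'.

-- B to move --
(2,4): no bracket -> illegal
(4,2): no bracket -> illegal
(4,4): flips 1 -> legal
(5,2): flips 1 -> legal
(5,3): flips 2 -> legal
(5,4): flips 1 -> legal
B mobility = 4
-- W to move --
(0,1): no bracket -> illegal
(0,2): no bracket -> illegal
(0,3): flips 2 -> legal
(0,4): no bracket -> illegal
(0,5): no bracket -> illegal
(1,1): flips 1 -> legal
(1,5): no bracket -> illegal
(2,1): flips 1 -> legal
(2,4): no bracket -> illegal
(2,5): flips 1 -> legal
(3,1): flips 1 -> legal
(3,5): flips 1 -> legal
(4,1): no bracket -> illegal
(4,2): no bracket -> illegal
(4,4): no bracket -> illegal
(4,5): no bracket -> illegal
W mobility = 6

Answer: B=4 W=6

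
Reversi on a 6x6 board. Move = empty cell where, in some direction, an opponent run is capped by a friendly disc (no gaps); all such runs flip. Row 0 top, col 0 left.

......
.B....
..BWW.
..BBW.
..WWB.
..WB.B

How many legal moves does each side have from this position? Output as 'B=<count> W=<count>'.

Answer: B=9 W=6

Derivation:
-- B to move --
(1,2): no bracket -> illegal
(1,3): flips 1 -> legal
(1,4): flips 3 -> legal
(1,5): flips 1 -> legal
(2,5): flips 2 -> legal
(3,1): flips 1 -> legal
(3,5): flips 1 -> legal
(4,1): flips 2 -> legal
(4,5): no bracket -> illegal
(5,1): flips 2 -> legal
(5,4): flips 1 -> legal
B mobility = 9
-- W to move --
(0,0): no bracket -> illegal
(0,1): no bracket -> illegal
(0,2): no bracket -> illegal
(1,0): no bracket -> illegal
(1,2): flips 2 -> legal
(1,3): no bracket -> illegal
(2,0): no bracket -> illegal
(2,1): flips 2 -> legal
(3,1): flips 2 -> legal
(3,5): no bracket -> illegal
(4,1): flips 1 -> legal
(4,5): flips 1 -> legal
(5,4): flips 2 -> legal
W mobility = 6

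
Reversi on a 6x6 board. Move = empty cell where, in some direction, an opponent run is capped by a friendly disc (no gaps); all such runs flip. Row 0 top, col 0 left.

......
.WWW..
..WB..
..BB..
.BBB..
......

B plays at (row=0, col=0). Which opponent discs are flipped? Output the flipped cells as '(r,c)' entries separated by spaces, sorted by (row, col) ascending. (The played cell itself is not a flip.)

Dir NW: edge -> no flip
Dir N: edge -> no flip
Dir NE: edge -> no flip
Dir W: edge -> no flip
Dir E: first cell '.' (not opp) -> no flip
Dir SW: edge -> no flip
Dir S: first cell '.' (not opp) -> no flip
Dir SE: opp run (1,1) (2,2) capped by B -> flip

Answer: (1,1) (2,2)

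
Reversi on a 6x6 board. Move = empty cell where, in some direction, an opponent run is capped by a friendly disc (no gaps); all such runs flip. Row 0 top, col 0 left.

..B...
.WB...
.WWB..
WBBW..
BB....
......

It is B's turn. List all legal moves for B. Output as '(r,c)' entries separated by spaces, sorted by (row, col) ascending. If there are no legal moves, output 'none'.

Answer: (0,1) (1,0) (1,3) (2,0) (3,4) (4,3)

Derivation:
(0,0): no bracket -> illegal
(0,1): flips 2 -> legal
(1,0): flips 2 -> legal
(1,3): flips 1 -> legal
(2,0): flips 4 -> legal
(2,4): no bracket -> illegal
(3,4): flips 1 -> legal
(4,2): no bracket -> illegal
(4,3): flips 1 -> legal
(4,4): no bracket -> illegal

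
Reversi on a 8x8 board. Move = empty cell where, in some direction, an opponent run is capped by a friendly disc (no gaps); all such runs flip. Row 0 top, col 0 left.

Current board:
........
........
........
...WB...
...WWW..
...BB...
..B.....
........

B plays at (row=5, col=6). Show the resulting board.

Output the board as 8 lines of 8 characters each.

Answer: ........
........
........
...WB...
...WWB..
...BB.B.
..B.....
........

Derivation:
Place B at (5,6); scan 8 dirs for brackets.
Dir NW: opp run (4,5) capped by B -> flip
Dir N: first cell '.' (not opp) -> no flip
Dir NE: first cell '.' (not opp) -> no flip
Dir W: first cell '.' (not opp) -> no flip
Dir E: first cell '.' (not opp) -> no flip
Dir SW: first cell '.' (not opp) -> no flip
Dir S: first cell '.' (not opp) -> no flip
Dir SE: first cell '.' (not opp) -> no flip
All flips: (4,5)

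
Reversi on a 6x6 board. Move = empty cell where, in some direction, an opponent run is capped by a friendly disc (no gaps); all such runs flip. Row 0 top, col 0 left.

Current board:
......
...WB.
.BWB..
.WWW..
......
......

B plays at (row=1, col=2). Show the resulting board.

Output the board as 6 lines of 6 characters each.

Place B at (1,2); scan 8 dirs for brackets.
Dir NW: first cell '.' (not opp) -> no flip
Dir N: first cell '.' (not opp) -> no flip
Dir NE: first cell '.' (not opp) -> no flip
Dir W: first cell '.' (not opp) -> no flip
Dir E: opp run (1,3) capped by B -> flip
Dir SW: first cell 'B' (not opp) -> no flip
Dir S: opp run (2,2) (3,2), next='.' -> no flip
Dir SE: first cell 'B' (not opp) -> no flip
All flips: (1,3)

Answer: ......
..BBB.
.BWB..
.WWW..
......
......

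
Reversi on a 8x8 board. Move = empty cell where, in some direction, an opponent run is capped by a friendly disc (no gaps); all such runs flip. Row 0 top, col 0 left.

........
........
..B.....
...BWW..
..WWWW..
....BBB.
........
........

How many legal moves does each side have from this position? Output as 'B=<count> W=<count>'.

Answer: B=7 W=9

Derivation:
-- B to move --
(2,3): flips 2 -> legal
(2,4): flips 2 -> legal
(2,5): flips 2 -> legal
(2,6): no bracket -> illegal
(3,1): no bracket -> illegal
(3,2): flips 1 -> legal
(3,6): flips 3 -> legal
(4,1): no bracket -> illegal
(4,6): no bracket -> illegal
(5,1): flips 1 -> legal
(5,2): no bracket -> illegal
(5,3): flips 1 -> legal
B mobility = 7
-- W to move --
(1,1): flips 2 -> legal
(1,2): no bracket -> illegal
(1,3): no bracket -> illegal
(2,1): no bracket -> illegal
(2,3): flips 1 -> legal
(2,4): flips 1 -> legal
(3,1): no bracket -> illegal
(3,2): flips 1 -> legal
(4,6): no bracket -> illegal
(4,7): no bracket -> illegal
(5,3): no bracket -> illegal
(5,7): no bracket -> illegal
(6,3): flips 1 -> legal
(6,4): flips 1 -> legal
(6,5): flips 2 -> legal
(6,6): flips 1 -> legal
(6,7): flips 1 -> legal
W mobility = 9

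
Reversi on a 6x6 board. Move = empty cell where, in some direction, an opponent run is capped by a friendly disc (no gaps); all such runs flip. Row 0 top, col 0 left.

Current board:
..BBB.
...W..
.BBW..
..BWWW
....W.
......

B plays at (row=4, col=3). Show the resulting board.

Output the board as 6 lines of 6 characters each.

Answer: ..BBB.
...B..
.BBB..
..BBWW
...BW.
......

Derivation:
Place B at (4,3); scan 8 dirs for brackets.
Dir NW: first cell 'B' (not opp) -> no flip
Dir N: opp run (3,3) (2,3) (1,3) capped by B -> flip
Dir NE: opp run (3,4), next='.' -> no flip
Dir W: first cell '.' (not opp) -> no flip
Dir E: opp run (4,4), next='.' -> no flip
Dir SW: first cell '.' (not opp) -> no flip
Dir S: first cell '.' (not opp) -> no flip
Dir SE: first cell '.' (not opp) -> no flip
All flips: (1,3) (2,3) (3,3)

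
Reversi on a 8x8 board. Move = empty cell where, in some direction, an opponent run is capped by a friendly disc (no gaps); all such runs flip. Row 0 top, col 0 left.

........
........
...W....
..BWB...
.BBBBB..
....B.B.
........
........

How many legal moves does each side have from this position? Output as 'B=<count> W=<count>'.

Answer: B=5 W=7

Derivation:
-- B to move --
(1,2): flips 1 -> legal
(1,3): flips 2 -> legal
(1,4): flips 1 -> legal
(2,2): flips 1 -> legal
(2,4): flips 1 -> legal
B mobility = 5
-- W to move --
(2,1): no bracket -> illegal
(2,2): no bracket -> illegal
(2,4): no bracket -> illegal
(2,5): no bracket -> illegal
(3,0): no bracket -> illegal
(3,1): flips 1 -> legal
(3,5): flips 1 -> legal
(3,6): no bracket -> illegal
(4,0): no bracket -> illegal
(4,6): no bracket -> illegal
(4,7): no bracket -> illegal
(5,0): flips 2 -> legal
(5,1): flips 1 -> legal
(5,2): no bracket -> illegal
(5,3): flips 1 -> legal
(5,5): flips 1 -> legal
(5,7): no bracket -> illegal
(6,3): no bracket -> illegal
(6,4): no bracket -> illegal
(6,5): no bracket -> illegal
(6,6): no bracket -> illegal
(6,7): flips 3 -> legal
W mobility = 7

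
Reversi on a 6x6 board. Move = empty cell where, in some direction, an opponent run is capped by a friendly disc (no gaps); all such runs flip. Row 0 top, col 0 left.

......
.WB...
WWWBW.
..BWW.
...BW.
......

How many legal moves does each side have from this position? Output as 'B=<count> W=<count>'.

-- B to move --
(0,0): no bracket -> illegal
(0,1): no bracket -> illegal
(0,2): no bracket -> illegal
(1,0): flips 2 -> legal
(1,3): no bracket -> illegal
(1,4): no bracket -> illegal
(1,5): no bracket -> illegal
(2,5): flips 2 -> legal
(3,0): flips 1 -> legal
(3,1): no bracket -> illegal
(3,5): flips 2 -> legal
(4,2): no bracket -> illegal
(4,5): flips 2 -> legal
(5,3): no bracket -> illegal
(5,4): no bracket -> illegal
(5,5): no bracket -> illegal
B mobility = 5
-- W to move --
(0,1): flips 2 -> legal
(0,2): flips 1 -> legal
(0,3): flips 1 -> legal
(1,3): flips 2 -> legal
(1,4): no bracket -> illegal
(3,1): flips 1 -> legal
(4,1): no bracket -> illegal
(4,2): flips 2 -> legal
(5,2): flips 1 -> legal
(5,3): flips 1 -> legal
(5,4): flips 2 -> legal
W mobility = 9

Answer: B=5 W=9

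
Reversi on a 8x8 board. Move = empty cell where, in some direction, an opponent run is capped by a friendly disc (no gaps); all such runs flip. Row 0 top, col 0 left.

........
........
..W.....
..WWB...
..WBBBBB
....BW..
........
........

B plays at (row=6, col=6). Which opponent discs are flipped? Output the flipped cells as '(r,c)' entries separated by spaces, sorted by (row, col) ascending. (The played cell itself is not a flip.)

Dir NW: opp run (5,5) capped by B -> flip
Dir N: first cell '.' (not opp) -> no flip
Dir NE: first cell '.' (not opp) -> no flip
Dir W: first cell '.' (not opp) -> no flip
Dir E: first cell '.' (not opp) -> no flip
Dir SW: first cell '.' (not opp) -> no flip
Dir S: first cell '.' (not opp) -> no flip
Dir SE: first cell '.' (not opp) -> no flip

Answer: (5,5)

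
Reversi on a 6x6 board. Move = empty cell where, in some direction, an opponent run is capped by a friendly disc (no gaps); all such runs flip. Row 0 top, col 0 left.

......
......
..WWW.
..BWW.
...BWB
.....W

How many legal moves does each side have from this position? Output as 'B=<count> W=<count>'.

Answer: B=5 W=6

Derivation:
-- B to move --
(1,1): no bracket -> illegal
(1,2): flips 3 -> legal
(1,3): flips 2 -> legal
(1,4): flips 1 -> legal
(1,5): no bracket -> illegal
(2,1): no bracket -> illegal
(2,5): flips 1 -> legal
(3,1): no bracket -> illegal
(3,5): flips 2 -> legal
(4,2): no bracket -> illegal
(5,3): no bracket -> illegal
(5,4): no bracket -> illegal
B mobility = 5
-- W to move --
(2,1): no bracket -> illegal
(3,1): flips 1 -> legal
(3,5): flips 1 -> legal
(4,1): flips 1 -> legal
(4,2): flips 2 -> legal
(5,2): flips 1 -> legal
(5,3): flips 1 -> legal
(5,4): no bracket -> illegal
W mobility = 6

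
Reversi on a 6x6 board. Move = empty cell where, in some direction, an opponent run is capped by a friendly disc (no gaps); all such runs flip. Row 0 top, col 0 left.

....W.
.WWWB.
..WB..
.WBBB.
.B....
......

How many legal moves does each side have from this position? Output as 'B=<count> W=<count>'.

-- B to move --
(0,0): flips 2 -> legal
(0,1): flips 1 -> legal
(0,2): flips 2 -> legal
(0,3): flips 1 -> legal
(0,5): no bracket -> illegal
(1,0): flips 3 -> legal
(1,5): no bracket -> illegal
(2,0): no bracket -> illegal
(2,1): flips 2 -> legal
(2,4): no bracket -> illegal
(3,0): flips 1 -> legal
(4,0): no bracket -> illegal
(4,2): no bracket -> illegal
B mobility = 7
-- W to move --
(0,3): no bracket -> illegal
(0,5): no bracket -> illegal
(1,5): flips 1 -> legal
(2,1): no bracket -> illegal
(2,4): flips 2 -> legal
(2,5): no bracket -> illegal
(3,0): no bracket -> illegal
(3,5): flips 3 -> legal
(4,0): no bracket -> illegal
(4,2): flips 1 -> legal
(4,3): flips 2 -> legal
(4,4): flips 1 -> legal
(4,5): flips 2 -> legal
(5,0): no bracket -> illegal
(5,1): flips 1 -> legal
(5,2): no bracket -> illegal
W mobility = 8

Answer: B=7 W=8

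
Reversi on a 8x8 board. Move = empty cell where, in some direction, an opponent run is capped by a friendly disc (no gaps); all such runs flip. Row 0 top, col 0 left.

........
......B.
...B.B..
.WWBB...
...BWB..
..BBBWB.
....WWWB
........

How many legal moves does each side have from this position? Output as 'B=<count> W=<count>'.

Answer: B=9 W=10

Derivation:
-- B to move --
(2,0): no bracket -> illegal
(2,1): flips 1 -> legal
(2,2): no bracket -> illegal
(3,0): flips 2 -> legal
(3,5): flips 1 -> legal
(4,0): no bracket -> illegal
(4,1): flips 1 -> legal
(4,2): no bracket -> illegal
(4,6): no bracket -> illegal
(5,7): no bracket -> illegal
(6,3): flips 3 -> legal
(7,3): no bracket -> illegal
(7,4): flips 2 -> legal
(7,5): flips 3 -> legal
(7,6): flips 2 -> legal
(7,7): flips 3 -> legal
B mobility = 9
-- W to move --
(0,5): no bracket -> illegal
(0,6): no bracket -> illegal
(0,7): no bracket -> illegal
(1,2): no bracket -> illegal
(1,3): no bracket -> illegal
(1,4): flips 1 -> legal
(1,5): no bracket -> illegal
(1,7): no bracket -> illegal
(2,2): flips 1 -> legal
(2,4): flips 1 -> legal
(2,6): no bracket -> illegal
(2,7): no bracket -> illegal
(3,5): flips 3 -> legal
(3,6): no bracket -> illegal
(4,1): no bracket -> illegal
(4,2): flips 2 -> legal
(4,6): flips 2 -> legal
(4,7): flips 1 -> legal
(5,1): flips 3 -> legal
(5,7): flips 1 -> legal
(6,1): no bracket -> illegal
(6,2): flips 1 -> legal
(6,3): no bracket -> illegal
(7,6): no bracket -> illegal
(7,7): no bracket -> illegal
W mobility = 10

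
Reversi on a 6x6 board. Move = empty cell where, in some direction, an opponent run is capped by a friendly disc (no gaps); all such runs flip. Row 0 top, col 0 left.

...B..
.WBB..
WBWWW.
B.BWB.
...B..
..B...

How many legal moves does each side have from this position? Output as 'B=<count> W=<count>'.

Answer: B=6 W=12

Derivation:
-- B to move --
(0,0): no bracket -> illegal
(0,1): flips 1 -> legal
(0,2): no bracket -> illegal
(1,0): flips 2 -> legal
(1,4): flips 2 -> legal
(1,5): no bracket -> illegal
(2,5): flips 3 -> legal
(3,1): flips 1 -> legal
(3,5): flips 1 -> legal
(4,2): no bracket -> illegal
(4,4): no bracket -> illegal
B mobility = 6
-- W to move --
(0,1): flips 1 -> legal
(0,2): flips 2 -> legal
(0,4): flips 1 -> legal
(1,0): no bracket -> illegal
(1,4): flips 2 -> legal
(2,5): no bracket -> illegal
(3,1): flips 2 -> legal
(3,5): flips 1 -> legal
(4,0): flips 1 -> legal
(4,1): flips 1 -> legal
(4,2): flips 1 -> legal
(4,4): flips 1 -> legal
(4,5): flips 1 -> legal
(5,1): no bracket -> illegal
(5,3): flips 1 -> legal
(5,4): no bracket -> illegal
W mobility = 12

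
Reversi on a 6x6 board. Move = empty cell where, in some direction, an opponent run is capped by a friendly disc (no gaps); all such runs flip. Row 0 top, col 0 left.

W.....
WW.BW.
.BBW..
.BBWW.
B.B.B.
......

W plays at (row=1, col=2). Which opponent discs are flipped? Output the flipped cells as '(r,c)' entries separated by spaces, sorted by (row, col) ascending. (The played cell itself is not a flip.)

Dir NW: first cell '.' (not opp) -> no flip
Dir N: first cell '.' (not opp) -> no flip
Dir NE: first cell '.' (not opp) -> no flip
Dir W: first cell 'W' (not opp) -> no flip
Dir E: opp run (1,3) capped by W -> flip
Dir SW: opp run (2,1), next='.' -> no flip
Dir S: opp run (2,2) (3,2) (4,2), next='.' -> no flip
Dir SE: first cell 'W' (not opp) -> no flip

Answer: (1,3)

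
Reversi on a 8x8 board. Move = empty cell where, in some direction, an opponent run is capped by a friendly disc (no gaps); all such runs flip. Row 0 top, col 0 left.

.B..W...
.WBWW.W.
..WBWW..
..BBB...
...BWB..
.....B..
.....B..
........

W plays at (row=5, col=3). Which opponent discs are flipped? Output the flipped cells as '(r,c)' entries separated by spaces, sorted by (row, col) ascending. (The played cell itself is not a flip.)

Dir NW: first cell '.' (not opp) -> no flip
Dir N: opp run (4,3) (3,3) (2,3) capped by W -> flip
Dir NE: first cell 'W' (not opp) -> no flip
Dir W: first cell '.' (not opp) -> no flip
Dir E: first cell '.' (not opp) -> no flip
Dir SW: first cell '.' (not opp) -> no flip
Dir S: first cell '.' (not opp) -> no flip
Dir SE: first cell '.' (not opp) -> no flip

Answer: (2,3) (3,3) (4,3)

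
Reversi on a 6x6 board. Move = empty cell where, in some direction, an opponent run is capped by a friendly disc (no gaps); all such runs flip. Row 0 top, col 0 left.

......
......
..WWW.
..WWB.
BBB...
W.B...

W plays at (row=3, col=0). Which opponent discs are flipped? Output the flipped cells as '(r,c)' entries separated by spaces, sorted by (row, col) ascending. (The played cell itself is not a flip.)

Answer: (4,0)

Derivation:
Dir NW: edge -> no flip
Dir N: first cell '.' (not opp) -> no flip
Dir NE: first cell '.' (not opp) -> no flip
Dir W: edge -> no flip
Dir E: first cell '.' (not opp) -> no flip
Dir SW: edge -> no flip
Dir S: opp run (4,0) capped by W -> flip
Dir SE: opp run (4,1) (5,2), next=edge -> no flip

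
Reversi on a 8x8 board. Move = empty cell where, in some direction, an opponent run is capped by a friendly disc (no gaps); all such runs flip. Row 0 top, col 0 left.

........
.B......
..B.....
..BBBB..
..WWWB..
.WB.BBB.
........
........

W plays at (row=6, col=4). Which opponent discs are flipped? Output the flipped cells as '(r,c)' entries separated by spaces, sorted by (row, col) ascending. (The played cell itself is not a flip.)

Answer: (5,4)

Derivation:
Dir NW: first cell '.' (not opp) -> no flip
Dir N: opp run (5,4) capped by W -> flip
Dir NE: opp run (5,5), next='.' -> no flip
Dir W: first cell '.' (not opp) -> no flip
Dir E: first cell '.' (not opp) -> no flip
Dir SW: first cell '.' (not opp) -> no flip
Dir S: first cell '.' (not opp) -> no flip
Dir SE: first cell '.' (not opp) -> no flip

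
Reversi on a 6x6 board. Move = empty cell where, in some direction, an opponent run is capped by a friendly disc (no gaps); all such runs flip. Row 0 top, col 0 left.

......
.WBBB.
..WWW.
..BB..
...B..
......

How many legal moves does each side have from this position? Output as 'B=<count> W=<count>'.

Answer: B=6 W=10

Derivation:
-- B to move --
(0,0): flips 2 -> legal
(0,1): no bracket -> illegal
(0,2): no bracket -> illegal
(1,0): flips 1 -> legal
(1,5): flips 1 -> legal
(2,0): no bracket -> illegal
(2,1): no bracket -> illegal
(2,5): no bracket -> illegal
(3,1): flips 1 -> legal
(3,4): flips 2 -> legal
(3,5): flips 1 -> legal
B mobility = 6
-- W to move --
(0,1): flips 1 -> legal
(0,2): flips 2 -> legal
(0,3): flips 1 -> legal
(0,4): flips 2 -> legal
(0,5): flips 1 -> legal
(1,5): flips 3 -> legal
(2,1): no bracket -> illegal
(2,5): no bracket -> illegal
(3,1): no bracket -> illegal
(3,4): no bracket -> illegal
(4,1): flips 1 -> legal
(4,2): flips 2 -> legal
(4,4): flips 1 -> legal
(5,2): no bracket -> illegal
(5,3): flips 2 -> legal
(5,4): no bracket -> illegal
W mobility = 10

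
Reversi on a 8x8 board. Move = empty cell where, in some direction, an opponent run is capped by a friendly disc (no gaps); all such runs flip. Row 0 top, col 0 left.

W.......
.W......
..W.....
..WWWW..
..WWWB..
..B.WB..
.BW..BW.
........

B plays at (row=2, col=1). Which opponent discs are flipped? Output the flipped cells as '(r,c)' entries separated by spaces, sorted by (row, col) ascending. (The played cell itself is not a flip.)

Answer: (3,2) (4,3) (5,4)

Derivation:
Dir NW: first cell '.' (not opp) -> no flip
Dir N: opp run (1,1), next='.' -> no flip
Dir NE: first cell '.' (not opp) -> no flip
Dir W: first cell '.' (not opp) -> no flip
Dir E: opp run (2,2), next='.' -> no flip
Dir SW: first cell '.' (not opp) -> no flip
Dir S: first cell '.' (not opp) -> no flip
Dir SE: opp run (3,2) (4,3) (5,4) capped by B -> flip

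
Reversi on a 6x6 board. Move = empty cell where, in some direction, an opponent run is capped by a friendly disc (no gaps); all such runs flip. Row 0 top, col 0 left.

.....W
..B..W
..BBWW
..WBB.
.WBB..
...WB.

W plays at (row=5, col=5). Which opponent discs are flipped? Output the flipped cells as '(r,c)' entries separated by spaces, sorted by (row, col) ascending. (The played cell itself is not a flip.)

Answer: (5,4)

Derivation:
Dir NW: first cell '.' (not opp) -> no flip
Dir N: first cell '.' (not opp) -> no flip
Dir NE: edge -> no flip
Dir W: opp run (5,4) capped by W -> flip
Dir E: edge -> no flip
Dir SW: edge -> no flip
Dir S: edge -> no flip
Dir SE: edge -> no flip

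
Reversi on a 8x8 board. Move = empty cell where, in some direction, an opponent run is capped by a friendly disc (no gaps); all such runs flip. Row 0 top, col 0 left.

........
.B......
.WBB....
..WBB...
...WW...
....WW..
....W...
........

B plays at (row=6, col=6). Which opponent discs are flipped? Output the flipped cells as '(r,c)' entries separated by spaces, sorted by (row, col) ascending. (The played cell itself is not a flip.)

Dir NW: opp run (5,5) (4,4) capped by B -> flip
Dir N: first cell '.' (not opp) -> no flip
Dir NE: first cell '.' (not opp) -> no flip
Dir W: first cell '.' (not opp) -> no flip
Dir E: first cell '.' (not opp) -> no flip
Dir SW: first cell '.' (not opp) -> no flip
Dir S: first cell '.' (not opp) -> no flip
Dir SE: first cell '.' (not opp) -> no flip

Answer: (4,4) (5,5)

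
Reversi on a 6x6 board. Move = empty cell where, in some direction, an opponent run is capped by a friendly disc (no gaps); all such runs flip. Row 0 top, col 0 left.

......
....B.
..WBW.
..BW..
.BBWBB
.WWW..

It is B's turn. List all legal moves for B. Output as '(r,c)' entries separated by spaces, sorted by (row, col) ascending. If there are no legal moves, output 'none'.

(1,1): flips 2 -> legal
(1,2): flips 1 -> legal
(1,3): no bracket -> illegal
(1,5): flips 2 -> legal
(2,1): flips 1 -> legal
(2,5): flips 1 -> legal
(3,1): no bracket -> illegal
(3,4): flips 2 -> legal
(3,5): no bracket -> illegal
(4,0): no bracket -> illegal
(5,0): no bracket -> illegal
(5,4): flips 1 -> legal

Answer: (1,1) (1,2) (1,5) (2,1) (2,5) (3,4) (5,4)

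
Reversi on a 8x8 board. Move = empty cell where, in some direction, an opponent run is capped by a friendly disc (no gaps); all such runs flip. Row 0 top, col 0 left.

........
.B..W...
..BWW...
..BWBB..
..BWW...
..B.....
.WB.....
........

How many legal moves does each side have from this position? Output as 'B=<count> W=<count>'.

-- B to move --
(0,3): no bracket -> illegal
(0,4): flips 2 -> legal
(0,5): flips 2 -> legal
(1,2): flips 1 -> legal
(1,3): flips 1 -> legal
(1,5): flips 2 -> legal
(2,5): flips 2 -> legal
(4,5): flips 2 -> legal
(5,0): no bracket -> illegal
(5,1): no bracket -> illegal
(5,3): flips 1 -> legal
(5,4): flips 2 -> legal
(5,5): flips 2 -> legal
(6,0): flips 1 -> legal
(7,0): flips 1 -> legal
(7,1): no bracket -> illegal
(7,2): no bracket -> illegal
B mobility = 12
-- W to move --
(0,0): flips 2 -> legal
(0,1): no bracket -> illegal
(0,2): no bracket -> illegal
(1,0): no bracket -> illegal
(1,2): no bracket -> illegal
(1,3): no bracket -> illegal
(2,0): no bracket -> illegal
(2,1): flips 2 -> legal
(2,5): flips 1 -> legal
(2,6): flips 1 -> legal
(3,1): flips 1 -> legal
(3,6): flips 2 -> legal
(4,1): flips 2 -> legal
(4,5): flips 1 -> legal
(4,6): flips 1 -> legal
(5,1): flips 1 -> legal
(5,3): no bracket -> illegal
(6,3): flips 1 -> legal
(7,1): no bracket -> illegal
(7,2): no bracket -> illegal
(7,3): no bracket -> illegal
W mobility = 11

Answer: B=12 W=11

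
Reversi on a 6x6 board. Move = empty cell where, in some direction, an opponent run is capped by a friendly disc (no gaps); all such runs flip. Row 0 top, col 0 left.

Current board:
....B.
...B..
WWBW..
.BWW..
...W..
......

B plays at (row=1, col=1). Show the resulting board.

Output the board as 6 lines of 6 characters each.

Place B at (1,1); scan 8 dirs for brackets.
Dir NW: first cell '.' (not opp) -> no flip
Dir N: first cell '.' (not opp) -> no flip
Dir NE: first cell '.' (not opp) -> no flip
Dir W: first cell '.' (not opp) -> no flip
Dir E: first cell '.' (not opp) -> no flip
Dir SW: opp run (2,0), next=edge -> no flip
Dir S: opp run (2,1) capped by B -> flip
Dir SE: first cell 'B' (not opp) -> no flip
All flips: (2,1)

Answer: ....B.
.B.B..
WBBW..
.BWW..
...W..
......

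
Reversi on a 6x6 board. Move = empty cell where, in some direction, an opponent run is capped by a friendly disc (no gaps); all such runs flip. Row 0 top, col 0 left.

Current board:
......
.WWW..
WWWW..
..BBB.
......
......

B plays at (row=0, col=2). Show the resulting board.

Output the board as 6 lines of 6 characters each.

Place B at (0,2); scan 8 dirs for brackets.
Dir NW: edge -> no flip
Dir N: edge -> no flip
Dir NE: edge -> no flip
Dir W: first cell '.' (not opp) -> no flip
Dir E: first cell '.' (not opp) -> no flip
Dir SW: opp run (1,1) (2,0), next=edge -> no flip
Dir S: opp run (1,2) (2,2) capped by B -> flip
Dir SE: opp run (1,3), next='.' -> no flip
All flips: (1,2) (2,2)

Answer: ..B...
.WBW..
WWBW..
..BBB.
......
......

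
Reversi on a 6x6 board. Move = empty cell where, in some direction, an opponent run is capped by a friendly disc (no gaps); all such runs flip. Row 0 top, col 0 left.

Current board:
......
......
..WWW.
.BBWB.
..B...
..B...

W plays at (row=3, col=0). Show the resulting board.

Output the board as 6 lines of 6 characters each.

Answer: ......
......
..WWW.
WWWWB.
..B...
..B...

Derivation:
Place W at (3,0); scan 8 dirs for brackets.
Dir NW: edge -> no flip
Dir N: first cell '.' (not opp) -> no flip
Dir NE: first cell '.' (not opp) -> no flip
Dir W: edge -> no flip
Dir E: opp run (3,1) (3,2) capped by W -> flip
Dir SW: edge -> no flip
Dir S: first cell '.' (not opp) -> no flip
Dir SE: first cell '.' (not opp) -> no flip
All flips: (3,1) (3,2)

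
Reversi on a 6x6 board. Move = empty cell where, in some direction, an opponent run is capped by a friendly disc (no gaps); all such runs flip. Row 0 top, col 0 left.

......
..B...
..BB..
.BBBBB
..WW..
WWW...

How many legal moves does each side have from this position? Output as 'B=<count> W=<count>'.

-- B to move --
(4,0): no bracket -> illegal
(4,1): no bracket -> illegal
(4,4): no bracket -> illegal
(5,3): flips 2 -> legal
(5,4): flips 1 -> legal
B mobility = 2
-- W to move --
(0,1): no bracket -> illegal
(0,2): flips 3 -> legal
(0,3): no bracket -> illegal
(1,1): no bracket -> illegal
(1,3): flips 2 -> legal
(1,4): no bracket -> illegal
(2,0): flips 1 -> legal
(2,1): flips 1 -> legal
(2,4): flips 1 -> legal
(2,5): flips 1 -> legal
(3,0): no bracket -> illegal
(4,0): no bracket -> illegal
(4,1): no bracket -> illegal
(4,4): no bracket -> illegal
(4,5): no bracket -> illegal
W mobility = 6

Answer: B=2 W=6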